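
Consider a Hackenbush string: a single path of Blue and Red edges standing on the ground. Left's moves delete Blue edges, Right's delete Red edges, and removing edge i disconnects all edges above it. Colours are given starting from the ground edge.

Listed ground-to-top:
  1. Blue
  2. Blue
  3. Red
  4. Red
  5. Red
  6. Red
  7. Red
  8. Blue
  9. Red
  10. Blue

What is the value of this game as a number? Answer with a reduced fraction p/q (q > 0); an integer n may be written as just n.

Build value(s[:k]) for k = 1..10, string s = Blue Blue Red Red Red Red Red Blue Red Blue.
value(B) = { 0 | — } ⇒ 1
value(BB) = { 0; 1 | — } ⇒ 2
value(BBR) = { 0; 1 | 2 } ⇒ 3/2
value(BBRR) = { 0; 1 | 3/2; 2 } ⇒ 5/4
value(BBRRR) = { 0; 1 | 5/4; 3/2; 2 } ⇒ 9/8
value(BBRRRR) = { 0; 1 | 9/8; 5/4; 3/2; 2 } ⇒ 17/16
value(BBRRRRR) = { 0; 1 | 17/16; 9/8; 5/4; 3/2; 2 } ⇒ 33/32
value(BBRRRRRB) = { 0; 1; 33/32 | 17/16; 9/8; 5/4; 3/2; 2 } ⇒ 67/64
value(BBRRRRRBR) = { 0; 1; 33/32 | 67/64; 17/16; 9/8; 5/4; 3/2; 2 } ⇒ 133/128
value(BBRRRRRBRB) = { 0; 1; 33/32; 133/128 | 67/64; 17/16; 9/8; 5/4; 3/2; 2 } ⇒ 267/256

267/256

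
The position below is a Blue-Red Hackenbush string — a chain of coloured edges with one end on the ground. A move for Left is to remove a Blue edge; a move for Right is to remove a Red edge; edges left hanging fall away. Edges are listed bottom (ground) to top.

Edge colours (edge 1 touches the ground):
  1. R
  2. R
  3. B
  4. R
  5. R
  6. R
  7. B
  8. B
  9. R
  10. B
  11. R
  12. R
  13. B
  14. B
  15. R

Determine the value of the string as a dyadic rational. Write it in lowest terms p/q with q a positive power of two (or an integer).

-15539/8192

step 1: add R to get R; options L={ none } R={ 0 } so -1
step 2: add R to get RR; options L={ none } R={ -1 0 } so -2
step 3: add B to get RRB; options L={ -2 } R={ -1 0 } so -3/2
step 4: add R to get RRBR; options L={ -2 } R={ -3/2 -1 0 } so -7/4
step 5: add R to get RRBRR; options L={ -2 } R={ -7/4 -3/2 -1 0 } so -15/8
step 6: add R to get RRBRRR; options L={ -2 } R={ -15/8 -7/4 -3/2 -1 0 } so -31/16
step 7: add B to get RRBRRRB; options L={ -2 -31/16 } R={ -15/8 -7/4 -3/2 -1 0 } so -61/32
step 8: add B to get RRBRRRBB; options L={ -2 -31/16 -61/32 } R={ -15/8 -7/4 -3/2 -1 0 } so -121/64
step 9: add R to get RRBRRRBBR; options L={ -2 -31/16 -61/32 } R={ -121/64 -15/8 -7/4 -3/2 -1 0 } so -243/128
step 10: add B to get RRBRRRBBRB; options L={ -2 -31/16 -61/32 -243/128 } R={ -121/64 -15/8 -7/4 -3/2 -1 0 } so -485/256
step 11: add R to get RRBRRRBBRBR; options L={ -2 -31/16 -61/32 -243/128 } R={ -485/256 -121/64 -15/8 -7/4 -3/2 -1 0 } so -971/512
step 12: add R to get RRBRRRBBRBRR; options L={ -2 -31/16 -61/32 -243/128 } R={ -971/512 -485/256 -121/64 -15/8 -7/4 -3/2 -1 0 } so -1943/1024
step 13: add B to get RRBRRRBBRBRRB; options L={ -2 -31/16 -61/32 -243/128 -1943/1024 } R={ -971/512 -485/256 -121/64 -15/8 -7/4 -3/2 -1 0 } so -3885/2048
step 14: add B to get RRBRRRBBRBRRBB; options L={ -2 -31/16 -61/32 -243/128 -1943/1024 -3885/2048 } R={ -971/512 -485/256 -121/64 -15/8 -7/4 -3/2 -1 0 } so -7769/4096
step 15: add R to get RRBRRRBBRBRRBBR; options L={ -2 -31/16 -61/32 -243/128 -1943/1024 -3885/2048 } R={ -7769/4096 -971/512 -485/256 -121/64 -15/8 -7/4 -3/2 -1 0 } so -15539/8192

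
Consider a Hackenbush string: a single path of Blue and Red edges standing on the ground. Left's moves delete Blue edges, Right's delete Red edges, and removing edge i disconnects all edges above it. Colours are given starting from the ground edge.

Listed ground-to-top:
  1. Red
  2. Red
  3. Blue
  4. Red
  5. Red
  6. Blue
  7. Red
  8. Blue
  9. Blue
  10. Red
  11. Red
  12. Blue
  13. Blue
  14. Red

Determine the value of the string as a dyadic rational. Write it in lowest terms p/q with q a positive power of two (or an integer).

Recurse on prefixes of the 14-edge string Red Red Blue Red Red Blue Red Blue Blue Red Red Blue Blue Red:
v_1 [R]  L=[—]  R=[0]  — -1
v_2 [RR]  L=[—]  R=[-1,0]  — -2
v_3 [RRB]  L=[-2]  R=[-1,0]  — -3/2
v_4 [RRBR]  L=[-2]  R=[-3/2,-1,0]  — -7/4
v_5 [RRBRR]  L=[-2]  R=[-7/4,-3/2,-1,0]  — -15/8
v_6 [RRBRRB]  L=[-2,-15/8]  R=[-7/4,-3/2,-1,0]  — -29/16
v_7 [RRBRRBR]  L=[-2,-15/8]  R=[-29/16,-7/4,-3/2,-1,0]  — -59/32
v_8 [RRBRRBRB]  L=[-2,-15/8,-59/32]  R=[-29/16,-7/4,-3/2,-1,0]  — -117/64
v_9 [RRBRRBRBB]  L=[-2,-15/8,-59/32,-117/64]  R=[-29/16,-7/4,-3/2,-1,0]  — -233/128
v_10 [RRBRRBRBBR]  L=[-2,-15/8,-59/32,-117/64]  R=[-233/128,-29/16,-7/4,-3/2,-1,0]  — -467/256
v_11 [RRBRRBRBBRR]  L=[-2,-15/8,-59/32,-117/64]  R=[-467/256,-233/128,-29/16,-7/4,-3/2,-1,0]  — -935/512
v_12 [RRBRRBRBBRRB]  L=[-2,-15/8,-59/32,-117/64,-935/512]  R=[-467/256,-233/128,-29/16,-7/4,-3/2,-1,0]  — -1869/1024
v_13 [RRBRRBRBBRRBB]  L=[-2,-15/8,-59/32,-117/64,-935/512,-1869/1024]  R=[-467/256,-233/128,-29/16,-7/4,-3/2,-1,0]  — -3737/2048
v_14 [RRBRRBRBBRRBBR]  L=[-2,-15/8,-59/32,-117/64,-935/512,-1869/1024]  R=[-3737/2048,-467/256,-233/128,-29/16,-7/4,-3/2,-1,0]  — -7475/4096

-7475/4096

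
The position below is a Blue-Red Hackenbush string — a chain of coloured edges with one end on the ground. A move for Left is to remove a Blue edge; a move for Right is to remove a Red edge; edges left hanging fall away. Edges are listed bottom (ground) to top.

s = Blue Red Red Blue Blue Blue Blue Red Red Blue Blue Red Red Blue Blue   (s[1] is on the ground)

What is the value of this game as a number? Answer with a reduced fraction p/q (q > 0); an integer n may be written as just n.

7783/16384

Recurse on prefixes of the 15-edge string Blue Red Red Blue Blue Blue Blue Red Red Blue Blue Red Red Blue Blue:
1 of 15 · B · max L 0 · min R +∞ ⇒ 1
2 of 15 · BR · max L 0 · min R 1 ⇒ 1/2
3 of 15 · BRR · max L 0 · min R 1/2 ⇒ 1/4
4 of 15 · BRRB · max L 1/4 · min R 1/2 ⇒ 3/8
5 of 15 · BRRBB · max L 3/8 · min R 1/2 ⇒ 7/16
6 of 15 · BRRBBB · max L 7/16 · min R 1/2 ⇒ 15/32
7 of 15 · BRRBBBB · max L 15/32 · min R 1/2 ⇒ 31/64
8 of 15 · BRRBBBBR · max L 15/32 · min R 31/64 ⇒ 61/128
9 of 15 · BRRBBBBRR · max L 15/32 · min R 61/128 ⇒ 121/256
10 of 15 · BRRBBBBRRB · max L 121/256 · min R 61/128 ⇒ 243/512
11 of 15 · BRRBBBBRRBB · max L 243/512 · min R 61/128 ⇒ 487/1024
12 of 15 · BRRBBBBRRBBR · max L 243/512 · min R 487/1024 ⇒ 973/2048
13 of 15 · BRRBBBBRRBBRR · max L 243/512 · min R 973/2048 ⇒ 1945/4096
14 of 15 · BRRBBBBRRBBRRB · max L 1945/4096 · min R 973/2048 ⇒ 3891/8192
15 of 15 · BRRBBBBRRBBRRBB · max L 3891/8192 · min R 973/2048 ⇒ 7783/16384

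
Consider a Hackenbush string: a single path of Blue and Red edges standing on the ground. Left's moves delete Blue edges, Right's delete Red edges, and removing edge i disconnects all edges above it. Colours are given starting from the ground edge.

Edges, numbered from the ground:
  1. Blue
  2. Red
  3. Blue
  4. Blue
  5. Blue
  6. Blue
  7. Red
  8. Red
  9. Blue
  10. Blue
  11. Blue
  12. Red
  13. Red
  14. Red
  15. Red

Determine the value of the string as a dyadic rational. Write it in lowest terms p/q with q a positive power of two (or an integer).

15585/16384

value_1 [B]  L=[0]  R=[]  -> 1
value_2 [BR]  L=[0]  R=[1]  -> 1/2
value_3 [BRB]  L=[0 1/2]  R=[1]  -> 3/4
value_4 [BRBB]  L=[0 1/2 3/4]  R=[1]  -> 7/8
value_5 [BRBBB]  L=[0 1/2 3/4 7/8]  R=[1]  -> 15/16
value_6 [BRBBBB]  L=[0 1/2 3/4 7/8 15/16]  R=[1]  -> 31/32
value_7 [BRBBBBR]  L=[0 1/2 3/4 7/8 15/16]  R=[31/32 1]  -> 61/64
value_8 [BRBBBBRR]  L=[0 1/2 3/4 7/8 15/16]  R=[61/64 31/32 1]  -> 121/128
value_9 [BRBBBBRRB]  L=[0 1/2 3/4 7/8 15/16 121/128]  R=[61/64 31/32 1]  -> 243/256
value_10 [BRBBBBRRBB]  L=[0 1/2 3/4 7/8 15/16 121/128 243/256]  R=[61/64 31/32 1]  -> 487/512
value_11 [BRBBBBRRBBB]  L=[0 1/2 3/4 7/8 15/16 121/128 243/256 487/512]  R=[61/64 31/32 1]  -> 975/1024
value_12 [BRBBBBRRBBBR]  L=[0 1/2 3/4 7/8 15/16 121/128 243/256 487/512]  R=[975/1024 61/64 31/32 1]  -> 1949/2048
value_13 [BRBBBBRRBBBRR]  L=[0 1/2 3/4 7/8 15/16 121/128 243/256 487/512]  R=[1949/2048 975/1024 61/64 31/32 1]  -> 3897/4096
value_14 [BRBBBBRRBBBRRR]  L=[0 1/2 3/4 7/8 15/16 121/128 243/256 487/512]  R=[3897/4096 1949/2048 975/1024 61/64 31/32 1]  -> 7793/8192
value_15 [BRBBBBRRBBBRRRR]  L=[0 1/2 3/4 7/8 15/16 121/128 243/256 487/512]  R=[7793/8192 3897/4096 1949/2048 975/1024 61/64 31/32 1]  -> 15585/16384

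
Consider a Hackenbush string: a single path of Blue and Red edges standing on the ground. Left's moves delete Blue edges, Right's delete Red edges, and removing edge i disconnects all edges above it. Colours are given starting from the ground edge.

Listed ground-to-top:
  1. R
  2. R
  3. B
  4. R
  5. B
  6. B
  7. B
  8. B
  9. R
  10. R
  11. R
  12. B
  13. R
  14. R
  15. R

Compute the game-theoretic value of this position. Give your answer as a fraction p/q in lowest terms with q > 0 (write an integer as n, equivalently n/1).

-12527/8192

step 1: add R to get R; options L={ · } R={ 0 } => -1
step 2: add R to get RR; options L={ · } R={ -1, 0 } => -2
step 3: add B to get RRB; options L={ -2 } R={ -1, 0 } => -3/2
step 4: add R to get RRBR; options L={ -2 } R={ -3/2, -1, 0 } => -7/4
step 5: add B to get RRBRB; options L={ -2, -7/4 } R={ -3/2, -1, 0 } => -13/8
step 6: add B to get RRBRBB; options L={ -2, -7/4, -13/8 } R={ -3/2, -1, 0 } => -25/16
step 7: add B to get RRBRBBB; options L={ -2, -7/4, -13/8, -25/16 } R={ -3/2, -1, 0 } => -49/32
step 8: add B to get RRBRBBBB; options L={ -2, -7/4, -13/8, -25/16, -49/32 } R={ -3/2, -1, 0 } => -97/64
step 9: add R to get RRBRBBBBR; options L={ -2, -7/4, -13/8, -25/16, -49/32 } R={ -97/64, -3/2, -1, 0 } => -195/128
step 10: add R to get RRBRBBBBRR; options L={ -2, -7/4, -13/8, -25/16, -49/32 } R={ -195/128, -97/64, -3/2, -1, 0 } => -391/256
step 11: add R to get RRBRBBBBRRR; options L={ -2, -7/4, -13/8, -25/16, -49/32 } R={ -391/256, -195/128, -97/64, -3/2, -1, 0 } => -783/512
step 12: add B to get RRBRBBBBRRRB; options L={ -2, -7/4, -13/8, -25/16, -49/32, -783/512 } R={ -391/256, -195/128, -97/64, -3/2, -1, 0 } => -1565/1024
step 13: add R to get RRBRBBBBRRRBR; options L={ -2, -7/4, -13/8, -25/16, -49/32, -783/512 } R={ -1565/1024, -391/256, -195/128, -97/64, -3/2, -1, 0 } => -3131/2048
step 14: add R to get RRBRBBBBRRRBRR; options L={ -2, -7/4, -13/8, -25/16, -49/32, -783/512 } R={ -3131/2048, -1565/1024, -391/256, -195/128, -97/64, -3/2, -1, 0 } => -6263/4096
step 15: add R to get RRBRBBBBRRRBRRR; options L={ -2, -7/4, -13/8, -25/16, -49/32, -783/512 } R={ -6263/4096, -3131/2048, -1565/1024, -391/256, -195/128, -97/64, -3/2, -1, 0 } => -12527/8192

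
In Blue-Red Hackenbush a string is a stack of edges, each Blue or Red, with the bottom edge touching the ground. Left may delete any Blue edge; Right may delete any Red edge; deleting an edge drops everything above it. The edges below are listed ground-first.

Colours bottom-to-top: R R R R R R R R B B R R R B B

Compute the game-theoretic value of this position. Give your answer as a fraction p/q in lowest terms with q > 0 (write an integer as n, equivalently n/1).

v(R) = { · | 0 } => -1
v(RR) = { · | -1; 0 } => -2
v(RRR) = { · | -2; -1; 0 } => -3
v(RRRR) = { · | -3; -2; -1; 0 } => -4
v(RRRRR) = { · | -4; -3; -2; -1; 0 } => -5
v(RRRRRR) = { · | -5; -4; -3; -2; -1; 0 } => -6
v(RRRRRRR) = { · | -6; -5; -4; -3; -2; -1; 0 } => -7
v(RRRRRRRR) = { · | -7; -6; -5; -4; -3; -2; -1; 0 } => -8
v(RRRRRRRRB) = { -8 | -7; -6; -5; -4; -3; -2; -1; 0 } => -15/2
v(RRRRRRRRBB) = { -8; -15/2 | -7; -6; -5; -4; -3; -2; -1; 0 } => -29/4
v(RRRRRRRRBBR) = { -8; -15/2 | -29/4; -7; -6; -5; -4; -3; -2; -1; 0 } => -59/8
v(RRRRRRRRBBRR) = { -8; -15/2 | -59/8; -29/4; -7; -6; -5; -4; -3; -2; -1; 0 } => -119/16
v(RRRRRRRRBBRRR) = { -8; -15/2 | -119/16; -59/8; -29/4; -7; -6; -5; -4; -3; -2; -1; 0 } => -239/32
v(RRRRRRRRBBRRRB) = { -8; -15/2; -239/32 | -119/16; -59/8; -29/4; -7; -6; -5; -4; -3; -2; -1; 0 } => -477/64
v(RRRRRRRRBBRRRBB) = { -8; -15/2; -239/32; -477/64 | -119/16; -59/8; -29/4; -7; -6; -5; -4; -3; -2; -1; 0 } => -953/128

-953/128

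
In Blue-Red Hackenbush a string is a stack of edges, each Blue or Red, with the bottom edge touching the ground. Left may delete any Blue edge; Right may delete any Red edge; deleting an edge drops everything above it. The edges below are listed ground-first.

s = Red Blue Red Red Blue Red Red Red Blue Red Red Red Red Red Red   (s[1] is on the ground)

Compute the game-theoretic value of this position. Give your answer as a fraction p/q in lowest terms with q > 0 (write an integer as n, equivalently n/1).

-14207/16384

Recurse on prefixes of the 15-edge string Red Blue Red Red Blue Red Red Red Blue Red Red Red Red Red Red:
value(R) = {  | 0 } ⇒ -1
value(RB) = { -1 | 0 } ⇒ -1/2
value(RBR) = { -1 | -1/2; 0 } ⇒ -3/4
value(RBRR) = { -1 | -3/4; -1/2; 0 } ⇒ -7/8
value(RBRRB) = { -1; -7/8 | -3/4; -1/2; 0 } ⇒ -13/16
value(RBRRBR) = { -1; -7/8 | -13/16; -3/4; -1/2; 0 } ⇒ -27/32
value(RBRRBRR) = { -1; -7/8 | -27/32; -13/16; -3/4; -1/2; 0 } ⇒ -55/64
value(RBRRBRRR) = { -1; -7/8 | -55/64; -27/32; -13/16; -3/4; -1/2; 0 } ⇒ -111/128
value(RBRRBRRRB) = { -1; -7/8; -111/128 | -55/64; -27/32; -13/16; -3/4; -1/2; 0 } ⇒ -221/256
value(RBRRBRRRBR) = { -1; -7/8; -111/128 | -221/256; -55/64; -27/32; -13/16; -3/4; -1/2; 0 } ⇒ -443/512
value(RBRRBRRRBRR) = { -1; -7/8; -111/128 | -443/512; -221/256; -55/64; -27/32; -13/16; -3/4; -1/2; 0 } ⇒ -887/1024
value(RBRRBRRRBRRR) = { -1; -7/8; -111/128 | -887/1024; -443/512; -221/256; -55/64; -27/32; -13/16; -3/4; -1/2; 0 } ⇒ -1775/2048
value(RBRRBRRRBRRRR) = { -1; -7/8; -111/128 | -1775/2048; -887/1024; -443/512; -221/256; -55/64; -27/32; -13/16; -3/4; -1/2; 0 } ⇒ -3551/4096
value(RBRRBRRRBRRRRR) = { -1; -7/8; -111/128 | -3551/4096; -1775/2048; -887/1024; -443/512; -221/256; -55/64; -27/32; -13/16; -3/4; -1/2; 0 } ⇒ -7103/8192
value(RBRRBRRRBRRRRRR) = { -1; -7/8; -111/128 | -7103/8192; -3551/4096; -1775/2048; -887/1024; -443/512; -221/256; -55/64; -27/32; -13/16; -3/4; -1/2; 0 } ⇒ -14207/16384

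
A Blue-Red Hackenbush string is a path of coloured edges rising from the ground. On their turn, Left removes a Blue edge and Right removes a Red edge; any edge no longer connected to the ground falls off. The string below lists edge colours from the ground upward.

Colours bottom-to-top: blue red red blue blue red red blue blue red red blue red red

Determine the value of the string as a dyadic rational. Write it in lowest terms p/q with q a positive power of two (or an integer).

3273/8192

Prefix values for blue red red blue blue red red blue blue red red blue red red via {L|R} + simplicity:
1 of 14 · b · max L 0 · min R +∞ ⇒ 1
2 of 14 · br · max L 0 · min R 1 ⇒ 1/2
3 of 14 · brr · max L 0 · min R 1/2 ⇒ 1/4
4 of 14 · brrb · max L 1/4 · min R 1/2 ⇒ 3/8
5 of 14 · brrbb · max L 3/8 · min R 1/2 ⇒ 7/16
6 of 14 · brrbbr · max L 3/8 · min R 7/16 ⇒ 13/32
7 of 14 · brrbbrr · max L 3/8 · min R 13/32 ⇒ 25/64
8 of 14 · brrbbrrb · max L 25/64 · min R 13/32 ⇒ 51/128
9 of 14 · brrbbrrbb · max L 51/128 · min R 13/32 ⇒ 103/256
10 of 14 · brrbbrrbbr · max L 51/128 · min R 103/256 ⇒ 205/512
11 of 14 · brrbbrrbbrr · max L 51/128 · min R 205/512 ⇒ 409/1024
12 of 14 · brrbbrrbbrrb · max L 409/1024 · min R 205/512 ⇒ 819/2048
13 of 14 · brrbbrrbbrrbr · max L 409/1024 · min R 819/2048 ⇒ 1637/4096
14 of 14 · brrbbrrbbrrbrr · max L 409/1024 · min R 1637/4096 ⇒ 3273/8192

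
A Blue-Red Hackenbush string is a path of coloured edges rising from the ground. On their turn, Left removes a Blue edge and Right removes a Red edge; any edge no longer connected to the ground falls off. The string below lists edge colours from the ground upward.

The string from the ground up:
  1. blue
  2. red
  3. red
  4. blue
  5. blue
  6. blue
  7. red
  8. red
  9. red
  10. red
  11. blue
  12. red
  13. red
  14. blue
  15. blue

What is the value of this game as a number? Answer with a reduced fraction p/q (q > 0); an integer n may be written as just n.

7207/16384

edge 1 of 15 (blue): { 0 | ∅ } => 1
edge 2 of 15 (red): { 0 | 1 } => 1/2
edge 3 of 15 (red): { 0 | 1/2, 1 } => 1/4
edge 4 of 15 (blue): { 0, 1/4 | 1/2, 1 } => 3/8
edge 5 of 15 (blue): { 0, 1/4, 3/8 | 1/2, 1 } => 7/16
edge 6 of 15 (blue): { 0, 1/4, 3/8, 7/16 | 1/2, 1 } => 15/32
edge 7 of 15 (red): { 0, 1/4, 3/8, 7/16 | 15/32, 1/2, 1 } => 29/64
edge 8 of 15 (red): { 0, 1/4, 3/8, 7/16 | 29/64, 15/32, 1/2, 1 } => 57/128
edge 9 of 15 (red): { 0, 1/4, 3/8, 7/16 | 57/128, 29/64, 15/32, 1/2, 1 } => 113/256
edge 10 of 15 (red): { 0, 1/4, 3/8, 7/16 | 113/256, 57/128, 29/64, 15/32, 1/2, 1 } => 225/512
edge 11 of 15 (blue): { 0, 1/4, 3/8, 7/16, 225/512 | 113/256, 57/128, 29/64, 15/32, 1/2, 1 } => 451/1024
edge 12 of 15 (red): { 0, 1/4, 3/8, 7/16, 225/512 | 451/1024, 113/256, 57/128, 29/64, 15/32, 1/2, 1 } => 901/2048
edge 13 of 15 (red): { 0, 1/4, 3/8, 7/16, 225/512 | 901/2048, 451/1024, 113/256, 57/128, 29/64, 15/32, 1/2, 1 } => 1801/4096
edge 14 of 15 (blue): { 0, 1/4, 3/8, 7/16, 225/512, 1801/4096 | 901/2048, 451/1024, 113/256, 57/128, 29/64, 15/32, 1/2, 1 } => 3603/8192
edge 15 of 15 (blue): { 0, 1/4, 3/8, 7/16, 225/512, 1801/4096, 3603/8192 | 901/2048, 451/1024, 113/256, 57/128, 29/64, 15/32, 1/2, 1 } => 7207/16384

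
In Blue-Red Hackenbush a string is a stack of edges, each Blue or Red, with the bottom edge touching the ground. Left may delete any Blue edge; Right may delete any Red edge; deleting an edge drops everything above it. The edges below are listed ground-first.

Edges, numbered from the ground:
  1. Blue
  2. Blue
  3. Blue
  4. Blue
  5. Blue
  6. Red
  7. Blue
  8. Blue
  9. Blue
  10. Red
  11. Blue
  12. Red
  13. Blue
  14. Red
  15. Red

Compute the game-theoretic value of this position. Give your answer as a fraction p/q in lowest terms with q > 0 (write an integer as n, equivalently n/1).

Build v(s[:k]) for k = 1..15, string s = Blue Blue Blue Blue Blue Red Blue Blue Blue Red Blue Red Blue Red Red.
1 of 15 · B · max L 0 · min R +∞ => 1
2 of 15 · BB · max L 1 · min R +∞ => 2
3 of 15 · BBB · max L 2 · min R +∞ => 3
4 of 15 · BBBB · max L 3 · min R +∞ => 4
5 of 15 · BBBBB · max L 4 · min R +∞ => 5
6 of 15 · BBBBBR · max L 4 · min R 5 => 9/2
7 of 15 · BBBBBRB · max L 9/2 · min R 5 => 19/4
8 of 15 · BBBBBRBB · max L 19/4 · min R 5 => 39/8
9 of 15 · BBBBBRBBB · max L 39/8 · min R 5 => 79/16
10 of 15 · BBBBBRBBBR · max L 39/8 · min R 79/16 => 157/32
11 of 15 · BBBBBRBBBRB · max L 157/32 · min R 79/16 => 315/64
12 of 15 · BBBBBRBBBRBR · max L 157/32 · min R 315/64 => 629/128
13 of 15 · BBBBBRBBBRBRB · max L 629/128 · min R 315/64 => 1259/256
14 of 15 · BBBBBRBBBRBRBR · max L 629/128 · min R 1259/256 => 2517/512
15 of 15 · BBBBBRBBBRBRBRR · max L 629/128 · min R 2517/512 => 5033/1024

5033/1024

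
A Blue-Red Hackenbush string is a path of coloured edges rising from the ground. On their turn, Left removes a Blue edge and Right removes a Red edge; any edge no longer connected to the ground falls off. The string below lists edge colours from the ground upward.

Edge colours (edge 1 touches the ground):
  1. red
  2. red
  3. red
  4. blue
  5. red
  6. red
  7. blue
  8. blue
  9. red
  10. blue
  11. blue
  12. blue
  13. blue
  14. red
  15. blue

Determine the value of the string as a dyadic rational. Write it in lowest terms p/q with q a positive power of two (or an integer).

Recurse on prefixes of the 15-edge string red red red blue red red blue blue red blue blue blue blue red blue:
g(r) = { none | 0 } — -1
g(rr) = { none | -1,0 } — -2
g(rrr) = { none | -2,-1,0 } — -3
g(rrrb) = { -3 | -2,-1,0 } — -5/2
g(rrrbr) = { -3 | -5/2,-2,-1,0 } — -11/4
g(rrrbrr) = { -3 | -11/4,-5/2,-2,-1,0 } — -23/8
g(rrrbrrb) = { -3,-23/8 | -11/4,-5/2,-2,-1,0 } — -45/16
g(rrrbrrbb) = { -3,-23/8,-45/16 | -11/4,-5/2,-2,-1,0 } — -89/32
g(rrrbrrbbr) = { -3,-23/8,-45/16 | -89/32,-11/4,-5/2,-2,-1,0 } — -179/64
g(rrrbrrbbrb) = { -3,-23/8,-45/16,-179/64 | -89/32,-11/4,-5/2,-2,-1,0 } — -357/128
g(rrrbrrbbrbb) = { -3,-23/8,-45/16,-179/64,-357/128 | -89/32,-11/4,-5/2,-2,-1,0 } — -713/256
g(rrrbrrbbrbbb) = { -3,-23/8,-45/16,-179/64,-357/128,-713/256 | -89/32,-11/4,-5/2,-2,-1,0 } — -1425/512
g(rrrbrrbbrbbbb) = { -3,-23/8,-45/16,-179/64,-357/128,-713/256,-1425/512 | -89/32,-11/4,-5/2,-2,-1,0 } — -2849/1024
g(rrrbrrbbrbbbbr) = { -3,-23/8,-45/16,-179/64,-357/128,-713/256,-1425/512 | -2849/1024,-89/32,-11/4,-5/2,-2,-1,0 } — -5699/2048
g(rrrbrrbbrbbbbrb) = { -3,-23/8,-45/16,-179/64,-357/128,-713/256,-1425/512,-5699/2048 | -2849/1024,-89/32,-11/4,-5/2,-2,-1,0 } — -11397/4096

-11397/4096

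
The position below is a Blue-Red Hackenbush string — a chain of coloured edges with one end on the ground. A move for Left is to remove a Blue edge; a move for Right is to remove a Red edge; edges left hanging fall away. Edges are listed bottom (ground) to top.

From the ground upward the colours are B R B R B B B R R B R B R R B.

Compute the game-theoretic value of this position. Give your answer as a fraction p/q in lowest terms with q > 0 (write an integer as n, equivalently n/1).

11859/16384

step 1: add B to get B; options L={ 0 } R={  } -> 1
step 2: add R to get BR; options L={ 0 } R={ 1 } -> 1/2
step 3: add B to get BRB; options L={ 0,1/2 } R={ 1 } -> 3/4
step 4: add R to get BRBR; options L={ 0,1/2 } R={ 3/4,1 } -> 5/8
step 5: add B to get BRBRB; options L={ 0,1/2,5/8 } R={ 3/4,1 } -> 11/16
step 6: add B to get BRBRBB; options L={ 0,1/2,5/8,11/16 } R={ 3/4,1 } -> 23/32
step 7: add B to get BRBRBBB; options L={ 0,1/2,5/8,11/16,23/32 } R={ 3/4,1 } -> 47/64
step 8: add R to get BRBRBBBR; options L={ 0,1/2,5/8,11/16,23/32 } R={ 47/64,3/4,1 } -> 93/128
step 9: add R to get BRBRBBBRR; options L={ 0,1/2,5/8,11/16,23/32 } R={ 93/128,47/64,3/4,1 } -> 185/256
step 10: add B to get BRBRBBBRRB; options L={ 0,1/2,5/8,11/16,23/32,185/256 } R={ 93/128,47/64,3/4,1 } -> 371/512
step 11: add R to get BRBRBBBRRBR; options L={ 0,1/2,5/8,11/16,23/32,185/256 } R={ 371/512,93/128,47/64,3/4,1 } -> 741/1024
step 12: add B to get BRBRBBBRRBRB; options L={ 0,1/2,5/8,11/16,23/32,185/256,741/1024 } R={ 371/512,93/128,47/64,3/4,1 } -> 1483/2048
step 13: add R to get BRBRBBBRRBRBR; options L={ 0,1/2,5/8,11/16,23/32,185/256,741/1024 } R={ 1483/2048,371/512,93/128,47/64,3/4,1 } -> 2965/4096
step 14: add R to get BRBRBBBRRBRBRR; options L={ 0,1/2,5/8,11/16,23/32,185/256,741/1024 } R={ 2965/4096,1483/2048,371/512,93/128,47/64,3/4,1 } -> 5929/8192
step 15: add B to get BRBRBBBRRBRBRRB; options L={ 0,1/2,5/8,11/16,23/32,185/256,741/1024,5929/8192 } R={ 2965/4096,1483/2048,371/512,93/128,47/64,3/4,1 } -> 11859/16384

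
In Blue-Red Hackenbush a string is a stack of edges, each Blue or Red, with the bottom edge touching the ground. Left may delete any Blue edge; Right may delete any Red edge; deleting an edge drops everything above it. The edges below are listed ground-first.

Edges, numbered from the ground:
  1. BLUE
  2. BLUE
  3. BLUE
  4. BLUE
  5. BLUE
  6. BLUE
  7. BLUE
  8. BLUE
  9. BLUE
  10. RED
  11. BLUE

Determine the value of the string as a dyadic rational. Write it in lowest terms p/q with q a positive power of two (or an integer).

35/4

Build val(s[:k]) for k = 1..11, string s = BLUE BLUE BLUE BLUE BLUE BLUE BLUE BLUE BLUE RED BLUE.
edge 1 of 11 (BLUE): { 0 |  } so 1
edge 2 of 11 (BLUE): { 0; 1 |  } so 2
edge 3 of 11 (BLUE): { 0; 1; 2 |  } so 3
edge 4 of 11 (BLUE): { 0; 1; 2; 3 |  } so 4
edge 5 of 11 (BLUE): { 0; 1; 2; 3; 4 |  } so 5
edge 6 of 11 (BLUE): { 0; 1; 2; 3; 4; 5 |  } so 6
edge 7 of 11 (BLUE): { 0; 1; 2; 3; 4; 5; 6 |  } so 7
edge 8 of 11 (BLUE): { 0; 1; 2; 3; 4; 5; 6; 7 |  } so 8
edge 9 of 11 (BLUE): { 0; 1; 2; 3; 4; 5; 6; 7; 8 |  } so 9
edge 10 of 11 (RED): { 0; 1; 2; 3; 4; 5; 6; 7; 8 | 9 } so 17/2
edge 11 of 11 (BLUE): { 0; 1; 2; 3; 4; 5; 6; 7; 8; 17/2 | 9 } so 35/4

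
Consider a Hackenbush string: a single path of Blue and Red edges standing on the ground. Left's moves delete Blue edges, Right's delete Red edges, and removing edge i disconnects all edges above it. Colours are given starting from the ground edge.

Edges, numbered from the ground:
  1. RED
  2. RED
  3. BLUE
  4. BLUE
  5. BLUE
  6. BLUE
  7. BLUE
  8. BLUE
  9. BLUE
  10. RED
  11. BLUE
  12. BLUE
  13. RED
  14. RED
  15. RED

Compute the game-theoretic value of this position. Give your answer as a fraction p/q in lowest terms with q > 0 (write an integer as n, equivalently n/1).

-8271/8192

Recurse on prefixes of the 15-edge string RED RED BLUE BLUE BLUE BLUE BLUE BLUE BLUE RED BLUE BLUE RED RED RED:
R: Left { none }, Right { 0 } => simplest -1
RR: Left { none }, Right { -1 0 } => simplest -2
RRB: Left { -2 }, Right { -1 0 } => simplest -3/2
RRBB: Left { -2 -3/2 }, Right { -1 0 } => simplest -5/4
RRBBB: Left { -2 -3/2 -5/4 }, Right { -1 0 } => simplest -9/8
RRBBBB: Left { -2 -3/2 -5/4 -9/8 }, Right { -1 0 } => simplest -17/16
RRBBBBB: Left { -2 -3/2 -5/4 -9/8 -17/16 }, Right { -1 0 } => simplest -33/32
RRBBBBBB: Left { -2 -3/2 -5/4 -9/8 -17/16 -33/32 }, Right { -1 0 } => simplest -65/64
RRBBBBBBB: Left { -2 -3/2 -5/4 -9/8 -17/16 -33/32 -65/64 }, Right { -1 0 } => simplest -129/128
RRBBBBBBBR: Left { -2 -3/2 -5/4 -9/8 -17/16 -33/32 -65/64 }, Right { -129/128 -1 0 } => simplest -259/256
RRBBBBBBBRB: Left { -2 -3/2 -5/4 -9/8 -17/16 -33/32 -65/64 -259/256 }, Right { -129/128 -1 0 } => simplest -517/512
RRBBBBBBBRBB: Left { -2 -3/2 -5/4 -9/8 -17/16 -33/32 -65/64 -259/256 -517/512 }, Right { -129/128 -1 0 } => simplest -1033/1024
RRBBBBBBBRBBR: Left { -2 -3/2 -5/4 -9/8 -17/16 -33/32 -65/64 -259/256 -517/512 }, Right { -1033/1024 -129/128 -1 0 } => simplest -2067/2048
RRBBBBBBBRBBRR: Left { -2 -3/2 -5/4 -9/8 -17/16 -33/32 -65/64 -259/256 -517/512 }, Right { -2067/2048 -1033/1024 -129/128 -1 0 } => simplest -4135/4096
RRBBBBBBBRBBRRR: Left { -2 -3/2 -5/4 -9/8 -17/16 -33/32 -65/64 -259/256 -517/512 }, Right { -4135/4096 -2067/2048 -1033/1024 -129/128 -1 0 } => simplest -8271/8192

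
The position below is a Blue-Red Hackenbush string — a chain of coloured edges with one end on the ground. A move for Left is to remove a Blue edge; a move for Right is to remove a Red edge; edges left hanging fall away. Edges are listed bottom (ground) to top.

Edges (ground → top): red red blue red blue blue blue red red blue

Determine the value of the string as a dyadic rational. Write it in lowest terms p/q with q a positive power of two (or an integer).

-397/256

Prefix values for red red blue red blue blue blue red red blue via {L|R} + simplicity:
val(r) = { · | 0 } — -1
val(rr) = { · | -1, 0 } — -2
val(rrb) = { -2 | -1, 0 } — -3/2
val(rrbr) = { -2 | -3/2, -1, 0 } — -7/4
val(rrbrb) = { -2, -7/4 | -3/2, -1, 0 } — -13/8
val(rrbrbb) = { -2, -7/4, -13/8 | -3/2, -1, 0 } — -25/16
val(rrbrbbb) = { -2, -7/4, -13/8, -25/16 | -3/2, -1, 0 } — -49/32
val(rrbrbbbr) = { -2, -7/4, -13/8, -25/16 | -49/32, -3/2, -1, 0 } — -99/64
val(rrbrbbbrr) = { -2, -7/4, -13/8, -25/16 | -99/64, -49/32, -3/2, -1, 0 } — -199/128
val(rrbrbbbrrb) = { -2, -7/4, -13/8, -25/16, -199/128 | -99/64, -49/32, -3/2, -1, 0 } — -397/256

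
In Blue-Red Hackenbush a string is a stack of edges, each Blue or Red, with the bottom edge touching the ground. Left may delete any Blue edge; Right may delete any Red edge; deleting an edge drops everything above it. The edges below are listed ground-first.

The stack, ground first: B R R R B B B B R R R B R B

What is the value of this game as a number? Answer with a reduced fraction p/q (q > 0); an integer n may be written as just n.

1931/8192

G_1 [B]  L=[0]  R=[none]  => 1
G_2 [BR]  L=[0]  R=[1]  => 1/2
G_3 [BRR]  L=[0]  R=[1/2, 1]  => 1/4
G_4 [BRRR]  L=[0]  R=[1/4, 1/2, 1]  => 1/8
G_5 [BRRRB]  L=[0, 1/8]  R=[1/4, 1/2, 1]  => 3/16
G_6 [BRRRBB]  L=[0, 1/8, 3/16]  R=[1/4, 1/2, 1]  => 7/32
G_7 [BRRRBBB]  L=[0, 1/8, 3/16, 7/32]  R=[1/4, 1/2, 1]  => 15/64
G_8 [BRRRBBBB]  L=[0, 1/8, 3/16, 7/32, 15/64]  R=[1/4, 1/2, 1]  => 31/128
G_9 [BRRRBBBBR]  L=[0, 1/8, 3/16, 7/32, 15/64]  R=[31/128, 1/4, 1/2, 1]  => 61/256
G_10 [BRRRBBBBRR]  L=[0, 1/8, 3/16, 7/32, 15/64]  R=[61/256, 31/128, 1/4, 1/2, 1]  => 121/512
G_11 [BRRRBBBBRRR]  L=[0, 1/8, 3/16, 7/32, 15/64]  R=[121/512, 61/256, 31/128, 1/4, 1/2, 1]  => 241/1024
G_12 [BRRRBBBBRRRB]  L=[0, 1/8, 3/16, 7/32, 15/64, 241/1024]  R=[121/512, 61/256, 31/128, 1/4, 1/2, 1]  => 483/2048
G_13 [BRRRBBBBRRRBR]  L=[0, 1/8, 3/16, 7/32, 15/64, 241/1024]  R=[483/2048, 121/512, 61/256, 31/128, 1/4, 1/2, 1]  => 965/4096
G_14 [BRRRBBBBRRRBRB]  L=[0, 1/8, 3/16, 7/32, 15/64, 241/1024, 965/4096]  R=[483/2048, 121/512, 61/256, 31/128, 1/4, 1/2, 1]  => 1931/8192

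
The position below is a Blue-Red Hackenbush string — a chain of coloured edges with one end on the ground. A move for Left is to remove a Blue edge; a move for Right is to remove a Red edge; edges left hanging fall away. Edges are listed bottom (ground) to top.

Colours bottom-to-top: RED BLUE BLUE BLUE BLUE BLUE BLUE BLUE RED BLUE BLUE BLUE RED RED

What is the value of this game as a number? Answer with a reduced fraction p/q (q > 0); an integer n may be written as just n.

-71/8192

Recurse on prefixes of the 14-edge string RED BLUE BLUE BLUE BLUE BLUE BLUE BLUE RED BLUE BLUE BLUE RED RED:
step 1: add RED to get R; options L={ (no moves) } R={ 0 } so -1
step 2: add BLUE to get RB; options L={ -1 } R={ 0 } so -1/2
step 3: add BLUE to get RBB; options L={ -1,-1/2 } R={ 0 } so -1/4
step 4: add BLUE to get RBBB; options L={ -1,-1/2,-1/4 } R={ 0 } so -1/8
step 5: add BLUE to get RBBBB; options L={ -1,-1/2,-1/4,-1/8 } R={ 0 } so -1/16
step 6: add BLUE to get RBBBBB; options L={ -1,-1/2,-1/4,-1/8,-1/16 } R={ 0 } so -1/32
step 7: add BLUE to get RBBBBBB; options L={ -1,-1/2,-1/4,-1/8,-1/16,-1/32 } R={ 0 } so -1/64
step 8: add BLUE to get RBBBBBBB; options L={ -1,-1/2,-1/4,-1/8,-1/16,-1/32,-1/64 } R={ 0 } so -1/128
step 9: add RED to get RBBBBBBBR; options L={ -1,-1/2,-1/4,-1/8,-1/16,-1/32,-1/64 } R={ -1/128,0 } so -3/256
step 10: add BLUE to get RBBBBBBBRB; options L={ -1,-1/2,-1/4,-1/8,-1/16,-1/32,-1/64,-3/256 } R={ -1/128,0 } so -5/512
step 11: add BLUE to get RBBBBBBBRBB; options L={ -1,-1/2,-1/4,-1/8,-1/16,-1/32,-1/64,-3/256,-5/512 } R={ -1/128,0 } so -9/1024
step 12: add BLUE to get RBBBBBBBRBBB; options L={ -1,-1/2,-1/4,-1/8,-1/16,-1/32,-1/64,-3/256,-5/512,-9/1024 } R={ -1/128,0 } so -17/2048
step 13: add RED to get RBBBBBBBRBBBR; options L={ -1,-1/2,-1/4,-1/8,-1/16,-1/32,-1/64,-3/256,-5/512,-9/1024 } R={ -17/2048,-1/128,0 } so -35/4096
step 14: add RED to get RBBBBBBBRBBBRR; options L={ -1,-1/2,-1/4,-1/8,-1/16,-1/32,-1/64,-3/256,-5/512,-9/1024 } R={ -35/4096,-17/2048,-1/128,0 } so -71/8192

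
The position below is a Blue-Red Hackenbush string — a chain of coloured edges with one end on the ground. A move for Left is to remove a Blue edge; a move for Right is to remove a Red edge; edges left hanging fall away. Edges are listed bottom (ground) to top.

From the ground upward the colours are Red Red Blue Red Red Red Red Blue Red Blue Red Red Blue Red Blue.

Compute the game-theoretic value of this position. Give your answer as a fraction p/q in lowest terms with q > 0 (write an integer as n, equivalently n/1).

edge 1 of 15 (Red): { none | 0 } => -1
edge 2 of 15 (Red): { none | -1 0 } => -2
edge 3 of 15 (Blue): { -2 | -1 0 } => -3/2
edge 4 of 15 (Red): { -2 | -3/2 -1 0 } => -7/4
edge 5 of 15 (Red): { -2 | -7/4 -3/2 -1 0 } => -15/8
edge 6 of 15 (Red): { -2 | -15/8 -7/4 -3/2 -1 0 } => -31/16
edge 7 of 15 (Red): { -2 | -31/16 -15/8 -7/4 -3/2 -1 0 } => -63/32
edge 8 of 15 (Blue): { -2 -63/32 | -31/16 -15/8 -7/4 -3/2 -1 0 } => -125/64
edge 9 of 15 (Red): { -2 -63/32 | -125/64 -31/16 -15/8 -7/4 -3/2 -1 0 } => -251/128
edge 10 of 15 (Blue): { -2 -63/32 -251/128 | -125/64 -31/16 -15/8 -7/4 -3/2 -1 0 } => -501/256
edge 11 of 15 (Red): { -2 -63/32 -251/128 | -501/256 -125/64 -31/16 -15/8 -7/4 -3/2 -1 0 } => -1003/512
edge 12 of 15 (Red): { -2 -63/32 -251/128 | -1003/512 -501/256 -125/64 -31/16 -15/8 -7/4 -3/2 -1 0 } => -2007/1024
edge 13 of 15 (Blue): { -2 -63/32 -251/128 -2007/1024 | -1003/512 -501/256 -125/64 -31/16 -15/8 -7/4 -3/2 -1 0 } => -4013/2048
edge 14 of 15 (Red): { -2 -63/32 -251/128 -2007/1024 | -4013/2048 -1003/512 -501/256 -125/64 -31/16 -15/8 -7/4 -3/2 -1 0 } => -8027/4096
edge 15 of 15 (Blue): { -2 -63/32 -251/128 -2007/1024 -8027/4096 | -4013/2048 -1003/512 -501/256 -125/64 -31/16 -15/8 -7/4 -3/2 -1 0 } => -16053/8192

-16053/8192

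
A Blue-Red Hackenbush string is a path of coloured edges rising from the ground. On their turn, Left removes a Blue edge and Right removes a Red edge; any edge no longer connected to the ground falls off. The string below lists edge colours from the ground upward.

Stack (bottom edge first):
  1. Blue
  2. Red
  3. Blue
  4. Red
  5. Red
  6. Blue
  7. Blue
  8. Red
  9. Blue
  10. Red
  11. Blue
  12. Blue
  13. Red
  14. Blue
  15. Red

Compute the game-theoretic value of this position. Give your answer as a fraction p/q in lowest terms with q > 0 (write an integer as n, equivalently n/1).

G(B) = { 0 | (no moves) } -> 1
G(BR) = { 0 | 1 } -> 1/2
G(BRB) = { 0, 1/2 | 1 } -> 3/4
G(BRBR) = { 0, 1/2 | 3/4, 1 } -> 5/8
G(BRBRR) = { 0, 1/2 | 5/8, 3/4, 1 } -> 9/16
G(BRBRRB) = { 0, 1/2, 9/16 | 5/8, 3/4, 1 } -> 19/32
G(BRBRRBB) = { 0, 1/2, 9/16, 19/32 | 5/8, 3/4, 1 } -> 39/64
G(BRBRRBBR) = { 0, 1/2, 9/16, 19/32 | 39/64, 5/8, 3/4, 1 } -> 77/128
G(BRBRRBBRB) = { 0, 1/2, 9/16, 19/32, 77/128 | 39/64, 5/8, 3/4, 1 } -> 155/256
G(BRBRRBBRBR) = { 0, 1/2, 9/16, 19/32, 77/128 | 155/256, 39/64, 5/8, 3/4, 1 } -> 309/512
G(BRBRRBBRBRB) = { 0, 1/2, 9/16, 19/32, 77/128, 309/512 | 155/256, 39/64, 5/8, 3/4, 1 } -> 619/1024
G(BRBRRBBRBRBB) = { 0, 1/2, 9/16, 19/32, 77/128, 309/512, 619/1024 | 155/256, 39/64, 5/8, 3/4, 1 } -> 1239/2048
G(BRBRRBBRBRBBR) = { 0, 1/2, 9/16, 19/32, 77/128, 309/512, 619/1024 | 1239/2048, 155/256, 39/64, 5/8, 3/4, 1 } -> 2477/4096
G(BRBRRBBRBRBBRB) = { 0, 1/2, 9/16, 19/32, 77/128, 309/512, 619/1024, 2477/4096 | 1239/2048, 155/256, 39/64, 5/8, 3/4, 1 } -> 4955/8192
G(BRBRRBBRBRBBRBR) = { 0, 1/2, 9/16, 19/32, 77/128, 309/512, 619/1024, 2477/4096 | 4955/8192, 1239/2048, 155/256, 39/64, 5/8, 3/4, 1 } -> 9909/16384

9909/16384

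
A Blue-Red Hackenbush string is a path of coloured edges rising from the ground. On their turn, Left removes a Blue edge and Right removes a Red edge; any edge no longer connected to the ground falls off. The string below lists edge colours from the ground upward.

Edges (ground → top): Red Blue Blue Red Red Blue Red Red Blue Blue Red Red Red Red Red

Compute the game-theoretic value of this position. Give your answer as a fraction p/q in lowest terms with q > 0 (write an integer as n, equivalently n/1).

Recurse on prefixes of the 15-edge string Red Blue Blue Red Red Blue Red Red Blue Blue Red Red Red Red Red:
1 of 15 · R · max L −∞ · min R 0 so -1
2 of 15 · RB · max L -1 · min R 0 so -1/2
3 of 15 · RBB · max L -1/2 · min R 0 so -1/4
4 of 15 · RBBR · max L -1/2 · min R -1/4 so -3/8
5 of 15 · RBBRR · max L -1/2 · min R -3/8 so -7/16
6 of 15 · RBBRRB · max L -7/16 · min R -3/8 so -13/32
7 of 15 · RBBRRBR · max L -7/16 · min R -13/32 so -27/64
8 of 15 · RBBRRBRR · max L -7/16 · min R -27/64 so -55/128
9 of 15 · RBBRRBRRB · max L -55/128 · min R -27/64 so -109/256
10 of 15 · RBBRRBRRBB · max L -109/256 · min R -27/64 so -217/512
11 of 15 · RBBRRBRRBBR · max L -109/256 · min R -217/512 so -435/1024
12 of 15 · RBBRRBRRBBRR · max L -109/256 · min R -435/1024 so -871/2048
13 of 15 · RBBRRBRRBBRRR · max L -109/256 · min R -871/2048 so -1743/4096
14 of 15 · RBBRRBRRBBRRRR · max L -109/256 · min R -1743/4096 so -3487/8192
15 of 15 · RBBRRBRRBBRRRRR · max L -109/256 · min R -3487/8192 so -6975/16384

-6975/16384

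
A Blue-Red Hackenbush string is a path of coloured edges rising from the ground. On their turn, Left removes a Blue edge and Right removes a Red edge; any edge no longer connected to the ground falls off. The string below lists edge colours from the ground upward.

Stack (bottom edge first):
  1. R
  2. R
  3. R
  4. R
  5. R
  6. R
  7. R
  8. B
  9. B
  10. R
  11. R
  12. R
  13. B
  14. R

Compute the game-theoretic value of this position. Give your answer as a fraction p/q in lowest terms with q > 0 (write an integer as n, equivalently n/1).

R: Left { — }, Right { 0 } ⇒ simplest -1
RR: Left { — }, Right { -1, 0 } ⇒ simplest -2
RRR: Left { — }, Right { -2, -1, 0 } ⇒ simplest -3
RRRR: Left { — }, Right { -3, -2, -1, 0 } ⇒ simplest -4
RRRRR: Left { — }, Right { -4, -3, -2, -1, 0 } ⇒ simplest -5
RRRRRR: Left { — }, Right { -5, -4, -3, -2, -1, 0 } ⇒ simplest -6
RRRRRRR: Left { — }, Right { -6, -5, -4, -3, -2, -1, 0 } ⇒ simplest -7
RRRRRRRB: Left { -7 }, Right { -6, -5, -4, -3, -2, -1, 0 } ⇒ simplest -13/2
RRRRRRRBB: Left { -7, -13/2 }, Right { -6, -5, -4, -3, -2, -1, 0 } ⇒ simplest -25/4
RRRRRRRBBR: Left { -7, -13/2 }, Right { -25/4, -6, -5, -4, -3, -2, -1, 0 } ⇒ simplest -51/8
RRRRRRRBBRR: Left { -7, -13/2 }, Right { -51/8, -25/4, -6, -5, -4, -3, -2, -1, 0 } ⇒ simplest -103/16
RRRRRRRBBRRR: Left { -7, -13/2 }, Right { -103/16, -51/8, -25/4, -6, -5, -4, -3, -2, -1, 0 } ⇒ simplest -207/32
RRRRRRRBBRRRB: Left { -7, -13/2, -207/32 }, Right { -103/16, -51/8, -25/4, -6, -5, -4, -3, -2, -1, 0 } ⇒ simplest -413/64
RRRRRRRBBRRRBR: Left { -7, -13/2, -207/32 }, Right { -413/64, -103/16, -51/8, -25/4, -6, -5, -4, -3, -2, -1, 0 } ⇒ simplest -827/128

-827/128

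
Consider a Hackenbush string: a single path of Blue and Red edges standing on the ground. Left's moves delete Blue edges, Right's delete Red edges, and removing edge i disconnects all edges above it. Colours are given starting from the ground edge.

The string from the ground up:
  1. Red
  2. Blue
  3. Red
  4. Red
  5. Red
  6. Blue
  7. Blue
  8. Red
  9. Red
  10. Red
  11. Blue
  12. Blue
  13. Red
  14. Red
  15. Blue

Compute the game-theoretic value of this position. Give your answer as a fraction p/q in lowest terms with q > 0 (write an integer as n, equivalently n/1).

-14797/16384

R: Left { (no moves) }, Right { 0 } => simplest -1
RB: Left { -1 }, Right { 0 } => simplest -1/2
RBR: Left { -1 }, Right { -1/2, 0 } => simplest -3/4
RBRR: Left { -1 }, Right { -3/4, -1/2, 0 } => simplest -7/8
RBRRR: Left { -1 }, Right { -7/8, -3/4, -1/2, 0 } => simplest -15/16
RBRRRB: Left { -1, -15/16 }, Right { -7/8, -3/4, -1/2, 0 } => simplest -29/32
RBRRRBB: Left { -1, -15/16, -29/32 }, Right { -7/8, -3/4, -1/2, 0 } => simplest -57/64
RBRRRBBR: Left { -1, -15/16, -29/32 }, Right { -57/64, -7/8, -3/4, -1/2, 0 } => simplest -115/128
RBRRRBBRR: Left { -1, -15/16, -29/32 }, Right { -115/128, -57/64, -7/8, -3/4, -1/2, 0 } => simplest -231/256
RBRRRBBRRR: Left { -1, -15/16, -29/32 }, Right { -231/256, -115/128, -57/64, -7/8, -3/4, -1/2, 0 } => simplest -463/512
RBRRRBBRRRB: Left { -1, -15/16, -29/32, -463/512 }, Right { -231/256, -115/128, -57/64, -7/8, -3/4, -1/2, 0 } => simplest -925/1024
RBRRRBBRRRBB: Left { -1, -15/16, -29/32, -463/512, -925/1024 }, Right { -231/256, -115/128, -57/64, -7/8, -3/4, -1/2, 0 } => simplest -1849/2048
RBRRRBBRRRBBR: Left { -1, -15/16, -29/32, -463/512, -925/1024 }, Right { -1849/2048, -231/256, -115/128, -57/64, -7/8, -3/4, -1/2, 0 } => simplest -3699/4096
RBRRRBBRRRBBRR: Left { -1, -15/16, -29/32, -463/512, -925/1024 }, Right { -3699/4096, -1849/2048, -231/256, -115/128, -57/64, -7/8, -3/4, -1/2, 0 } => simplest -7399/8192
RBRRRBBRRRBBRRB: Left { -1, -15/16, -29/32, -463/512, -925/1024, -7399/8192 }, Right { -3699/4096, -1849/2048, -231/256, -115/128, -57/64, -7/8, -3/4, -1/2, 0 } => simplest -14797/16384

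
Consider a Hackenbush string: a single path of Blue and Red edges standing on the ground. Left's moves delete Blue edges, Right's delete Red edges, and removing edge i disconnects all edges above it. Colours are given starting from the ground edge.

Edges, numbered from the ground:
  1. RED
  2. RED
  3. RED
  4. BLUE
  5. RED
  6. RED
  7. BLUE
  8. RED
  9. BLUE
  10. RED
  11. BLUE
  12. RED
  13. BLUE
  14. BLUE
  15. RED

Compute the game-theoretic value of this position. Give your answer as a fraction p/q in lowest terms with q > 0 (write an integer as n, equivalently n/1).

-11603/4096

Prefix values for RED RED RED BLUE RED RED BLUE RED BLUE RED BLUE RED BLUE BLUE RED via {L|R} + simplicity:
edge 1 of 15 (RED): { — | 0 } → -1
edge 2 of 15 (RED): { — | -1, 0 } → -2
edge 3 of 15 (RED): { — | -2, -1, 0 } → -3
edge 4 of 15 (BLUE): { -3 | -2, -1, 0 } → -5/2
edge 5 of 15 (RED): { -3 | -5/2, -2, -1, 0 } → -11/4
edge 6 of 15 (RED): { -3 | -11/4, -5/2, -2, -1, 0 } → -23/8
edge 7 of 15 (BLUE): { -3, -23/8 | -11/4, -5/2, -2, -1, 0 } → -45/16
edge 8 of 15 (RED): { -3, -23/8 | -45/16, -11/4, -5/2, -2, -1, 0 } → -91/32
edge 9 of 15 (BLUE): { -3, -23/8, -91/32 | -45/16, -11/4, -5/2, -2, -1, 0 } → -181/64
edge 10 of 15 (RED): { -3, -23/8, -91/32 | -181/64, -45/16, -11/4, -5/2, -2, -1, 0 } → -363/128
edge 11 of 15 (BLUE): { -3, -23/8, -91/32, -363/128 | -181/64, -45/16, -11/4, -5/2, -2, -1, 0 } → -725/256
edge 12 of 15 (RED): { -3, -23/8, -91/32, -363/128 | -725/256, -181/64, -45/16, -11/4, -5/2, -2, -1, 0 } → -1451/512
edge 13 of 15 (BLUE): { -3, -23/8, -91/32, -363/128, -1451/512 | -725/256, -181/64, -45/16, -11/4, -5/2, -2, -1, 0 } → -2901/1024
edge 14 of 15 (BLUE): { -3, -23/8, -91/32, -363/128, -1451/512, -2901/1024 | -725/256, -181/64, -45/16, -11/4, -5/2, -2, -1, 0 } → -5801/2048
edge 15 of 15 (RED): { -3, -23/8, -91/32, -363/128, -1451/512, -2901/1024 | -5801/2048, -725/256, -181/64, -45/16, -11/4, -5/2, -2, -1, 0 } → -11603/4096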